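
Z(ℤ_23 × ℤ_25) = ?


Z(G) = {g ∈ G | gx = xg for all x ∈ G}
Direct product of abelian groups is abelian, so Z(G) = G

Z(ℤ_23 × ℤ_25) = ℤ_23 × ℤ_25


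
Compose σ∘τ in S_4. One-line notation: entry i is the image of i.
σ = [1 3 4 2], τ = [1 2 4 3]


σ∘τ: apply τ first, then σ
1 →τ 1 →σ 1
2 →τ 2 →σ 3
3 →τ 4 →σ 2
4 →τ 3 →σ 4

σ∘τ = [1 3 2 4]


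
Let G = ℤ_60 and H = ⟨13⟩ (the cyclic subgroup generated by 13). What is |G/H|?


|⟨13⟩| = n / gcd(13, 60) = 60 / 1 = 60
H is normal (ℤ_60 is abelian).
|G/H| = |G| / |H| = 60 / 60 = 1

|G/H| = 1


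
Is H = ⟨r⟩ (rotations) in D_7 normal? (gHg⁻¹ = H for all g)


H = ⟨r⟩ (rotations) in D_7
The rotation subgroup ⟨r⟩ has index 2 in D_7, so it is normal

Yes, normal subgroup


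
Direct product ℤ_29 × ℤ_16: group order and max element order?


|ℤ_29 × ℤ_16| = 29 × 16 = 464
Max element order = lcm(29,16) = 464
Cyclic? Yes (gcd=1)

|ℤ_29×ℤ_16| = 464, max element order = 464


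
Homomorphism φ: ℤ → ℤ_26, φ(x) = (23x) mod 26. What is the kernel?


Kernel = preimage of identity
ker(φ) = {x ∈ ℤ : 23x ≡ 0 (mod 26)}. gcd(23,26) = 1, so 23x ≡ 0 (mod 26) ⟺ x ≡ 0 (mod 26/1 = 26). Hence ker(φ) = 26ℤ

ker(φ) = 26ℤ


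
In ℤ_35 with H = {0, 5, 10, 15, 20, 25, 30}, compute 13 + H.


13 + H = {13 + h (mod 35) : h ∈ H}
13+0=13, 13+5=18, 13+10=23, 13+15=28, 13+20=33, 13+25=3, 13+30=8
13 + H = {3, 8, 13, 18, 23, 28, 33} = 3 + H

13 + H = {3, 8, 13, 18, 23, 28, 33}


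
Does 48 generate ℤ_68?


g generates ℤ_n iff gcd(g, n) = 1
gcd(48, 68) = 4
Since gcd = 4 ≠ 1, ⟨48⟩ has order 17 < 68, so 48 is not a generator.

No, 48 does not generate ℤ_68


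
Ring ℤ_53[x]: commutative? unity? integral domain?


ℤ_53 is a field (n prime), so ℤ_53[x] is a commutative integral domain with unity
Commutative: Yes
Integral domain: Yes
Has unity: Yes

ℤ_53[x]: Commutative=Yes, Unity=Yes


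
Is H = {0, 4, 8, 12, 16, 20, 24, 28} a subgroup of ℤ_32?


Subgroup test for H = {0, 4, 8, 12, 16, 20, 24, 28} in (ℤ_32, +):
(1) 0 ∈ H? Yes
(2) Closure: for all a,b ∈ H, (a+b) mod 32 ∈ H? Yes
(3) Inverses: for all a ∈ H, -a mod 32 ∈ H? Yes

Yes, H is a subgroup of ℤ_32


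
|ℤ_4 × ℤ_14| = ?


|A × B| = |A| · |B|
|ℤ_4 × ℤ_14| = 4 × 14 = 56

|ℤ_4 × ℤ_14| = 56


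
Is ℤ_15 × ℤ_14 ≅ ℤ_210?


Comparing ℤ_15 × ℤ_14 and ℤ_210:
gcd(15,14) = 1, so ℤ_15 × ℤ_14 ≅ ℤ_210 (CRT)

Yes, ℤ_15 × ℤ_14 ≅ ℤ_210


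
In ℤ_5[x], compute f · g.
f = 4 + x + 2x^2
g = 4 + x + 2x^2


Expand and collect like terms; reduce coefficients mod 5:
x^0: 4·4 = 16 ≡ 1 (mod 5)
x^1: 4·1 + 1·4 = 8 ≡ 3 (mod 5)
x^2: 4·2 + 1·1 + 2·4 = 17 ≡ 2 (mod 5)
x^3: 1·2 + 2·1 = 4 ≡ 4 (mod 5)
x^4: 2·2 = 4 ≡ 4 (mod 5)
Result: 1 + 3x + 2x^2 + 4x^3 + 4x^4

f · g = 1 + 3x + 2x^2 + 4x^3 + 4x^4


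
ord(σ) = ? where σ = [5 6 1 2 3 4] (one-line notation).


Cycle decomposition: (1 5 3) (2 6 4)
Cycle lengths: 3, 3
Order = lcm(3, 3) = 3

ord(σ) = 3


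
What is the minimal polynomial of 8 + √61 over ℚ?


Let α = 8 + √61. Then α - 8 = √61, so (α - 8)² = 61, giving α² - 16α + 3 = 0. Degree 2 and α ∉ ℚ, so this is the minimal polynomial.

Minimal polynomial: x² - 16x + 3


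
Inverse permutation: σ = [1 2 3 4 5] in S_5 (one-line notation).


To find σ⁻¹, swap domain and range:
σ(1) = 1 → σ⁻¹(1) = 1
σ(2) = 2 → σ⁻¹(2) = 2
σ(3) = 3 → σ⁻¹(3) = 3
σ(4) = 4 → σ⁻¹(4) = 4
σ(5) = 5 → σ⁻¹(5) = 5

σ⁻¹ = [1 2 3 4 5]


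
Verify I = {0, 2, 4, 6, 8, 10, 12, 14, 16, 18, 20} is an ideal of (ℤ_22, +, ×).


Check ideal conditions for I = {0, 2, 4, 6, 8, 10, 12, 14, 16, 18, 20} in ℤ_22:
(1) I is an additive subgroup? Yes
(2) For r ∈ ℤ_22 and a ∈ I: r·a ∈ I? Yes

Yes, I is an ideal of ℤ_22


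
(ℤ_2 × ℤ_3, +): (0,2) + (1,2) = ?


Operation: componentwise addition mod (2, 3)
(0,2) + (1,2) = ((a₁+b₁) mod 2, (a₂+b₂) mod 3) with a = (0,2), b = (1,2)

(0,2) + (1,2) = (1,1)


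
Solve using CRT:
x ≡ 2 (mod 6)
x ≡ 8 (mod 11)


m₁ = 6, m₂ = 11, gcd = 1, so CRT applies. M = m₁·m₂ = 66
Let M₁ = M/m₁ = 11, M₂ = M/m₂ = 6
Find y₁ ≡ M₁⁻¹ (mod m₁): 11⁻¹ ≡ 5 (mod 6)
Find y₂ ≡ M₂⁻¹ (mod m₂): 6⁻¹ ≡ 2 (mod 11)
x = a₁·M₁·y₁ + a₂·M₂·y₂ = 2·11·5 + 8·6·2 = 206
Reduce mod 66: x ≡ 8
Check: 8 mod 6 = 2 ✓, 8 mod 11 = 8 ✓

x ≡ 8 (mod 66)


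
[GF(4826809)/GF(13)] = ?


GF(4826809) = GF(13^6), so the extension degree is 6

[GF(4826809)/GF(13)] = 6


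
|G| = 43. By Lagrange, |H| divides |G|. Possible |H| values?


Lagrange's theorem: |H| divides |G|
|G| = 43
Divisors of 43: 1, 43

Possible subgroup orders: {1, 43}


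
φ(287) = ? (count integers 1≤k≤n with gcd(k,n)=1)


Factor n: 287 = 7 × 41
φ(n) = n · ∏(1 - 1/p) over distinct primes p | n
φ(287) = 287 · (1 - 1/7) · (1 - 1/41) = 240

φ(287) = 240


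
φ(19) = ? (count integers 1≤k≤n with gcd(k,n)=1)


φ(n) = count of k ∈ {1,...,n} with gcd(k,n)=1
Coprimes to 19: {1, 2, 3, 4, 5, 6, 7, 8, 9, 10, 11, 12, 13, 14, 15, 16, 17, 18}
Count: 18

φ(19) = 18


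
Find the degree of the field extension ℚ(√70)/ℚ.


√70 has minimal polynomial x² - 70 (irreducible over ℚ since 70 is squarefree)

[ℚ(√70)/ℚ] = 2


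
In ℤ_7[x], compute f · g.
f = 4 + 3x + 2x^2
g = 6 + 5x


Expand and collect like terms; reduce coefficients mod 7:
x^0: 4·6 = 24 ≡ 3 (mod 7)
x^1: 4·5 + 3·6 = 38 ≡ 3 (mod 7)
x^2: 3·5 + 2·6 = 27 ≡ 6 (mod 7)
x^3: 2·5 = 10 ≡ 3 (mod 7)
Result: 3 + 3x + 6x^2 + 3x^3

f · g = 3 + 3x + 6x^2 + 3x^3


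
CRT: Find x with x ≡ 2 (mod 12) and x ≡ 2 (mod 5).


m₁ = 12, m₂ = 5, gcd = 1, so CRT applies. M = m₁·m₂ = 60
Let M₁ = M/m₁ = 5, M₂ = M/m₂ = 12
Find y₁ ≡ M₁⁻¹ (mod m₁): 5⁻¹ ≡ 5 (mod 12)
Find y₂ ≡ M₂⁻¹ (mod m₂): 12⁻¹ ≡ 3 (mod 5)
x = a₁·M₁·y₁ + a₂·M₂·y₂ = 2·5·5 + 2·12·3 = 122
Reduce mod 60: x ≡ 2
Check: 2 mod 12 = 2 ✓, 2 mod 5 = 2 ✓

x ≡ 2 (mod 60)


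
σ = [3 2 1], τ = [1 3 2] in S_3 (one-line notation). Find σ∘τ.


σ∘τ: apply τ first, then σ
1 →τ 1 →σ 3
2 →τ 3 →σ 1
3 →τ 2 →σ 2

σ∘τ = [3 1 2]


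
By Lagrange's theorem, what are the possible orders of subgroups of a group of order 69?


Lagrange's theorem: |H| divides |G|
|G| = 69
Divisors of 69: 1, 3, 23, 69

Possible subgroup orders: {1, 3, 23, 69}


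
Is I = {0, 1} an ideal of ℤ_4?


Check ideal conditions for I = {0, 1} in ℤ_4:
(1) I is an additive subgroup? No
(2) For r ∈ ℤ_4 and a ∈ I: r·a ∈ I? No  [counterexample: r=2, a=1, r·a mod 4 = 2 ∉ I]

No, I is not an ideal of ℤ_4


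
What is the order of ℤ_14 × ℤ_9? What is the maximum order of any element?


|ℤ_14 × ℤ_9| = 14 × 9 = 126
Max element order = lcm(14,9) = 126
Cyclic? Yes (gcd=1)

|ℤ_14×ℤ_9| = 126, max element order = 126


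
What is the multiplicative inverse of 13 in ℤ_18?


Use the extended Euclidean algorithm to write 1 = 13·s + 18·t; then s mod 18 is the inverse.
Euclidean algorithm:
  13 = 0·18 + 13
  18 = 1·13 + 5
  13 = 2·5 + 3
  5 = 1·3 + 2
  3 = 1·2 + 1
  2 = 2·1 + 0
gcd(13,18) = 1
Back-substitution gives: 13·(7) + 18·(-5) = 1
So 13⁻¹ ≡ 7 ≡ 7 (mod 18)
Check: 13 × 7 = 91 ≡ 1 (mod 18) ✓

13⁻¹ ≡ 7 (mod 18)


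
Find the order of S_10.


|S_n| = n! (number of permutations of n symbols)
|S_10| = 10! = 3628800

|S_10| = 3628800


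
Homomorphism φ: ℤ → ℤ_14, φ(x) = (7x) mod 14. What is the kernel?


Kernel = preimage of identity
ker(φ) = {x ∈ ℤ : 7x ≡ 0 (mod 14)}. gcd(7,14) = 7, so 7x ≡ 0 (mod 14) ⟺ x ≡ 0 (mod 14/7 = 2). Hence ker(φ) = 2ℤ

ker(φ) = 2ℤ


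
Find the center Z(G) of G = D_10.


Z(G) = {g ∈ G | gx = xg for all x ∈ G}
For even n, Z(D_n) = {e, r^(n/2)}: the 180° rotation r^5 commutes with every reflection and rotation

Z(D_10) = {e, r^5}


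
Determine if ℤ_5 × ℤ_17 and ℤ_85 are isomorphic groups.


Comparing ℤ_5 × ℤ_17 and ℤ_85:
gcd(5,17) = 1, so ℤ_5 × ℤ_17 ≅ ℤ_85 (CRT)

Yes, ℤ_5 × ℤ_17 ≅ ℤ_85


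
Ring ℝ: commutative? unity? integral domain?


ℝ is a field: commutative, has unity, every nonzero element is a unit (hence an integral domain)
Commutative: Yes
Integral domain: Yes
Has unity: Yes

ℝ: Commutative=Yes, Unity=Yes


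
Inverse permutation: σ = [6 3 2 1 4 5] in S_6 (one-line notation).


To find σ⁻¹, swap domain and range:
σ(1) = 6 → σ⁻¹(6) = 1
σ(2) = 3 → σ⁻¹(3) = 2
σ(3) = 2 → σ⁻¹(2) = 3
σ(4) = 1 → σ⁻¹(1) = 4
σ(5) = 4 → σ⁻¹(4) = 5
σ(6) = 5 → σ⁻¹(5) = 6

σ⁻¹ = [4 3 2 5 6 1]


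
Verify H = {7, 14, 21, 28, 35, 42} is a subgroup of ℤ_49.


Subgroup test for H = {7, 14, 21, 28, 35, 42} in (ℤ_49, +):
(1) 0 ∈ H? No
(2) Closure: for all a,b ∈ H, (a+b) mod 49 ∈ H? No  [counterexample: 7 + 42 = 0 ∉ H]
(3) Inverses: for all a ∈ H, -a mod 49 ∈ H? Yes

No, H is not a subgroup of ℤ_49


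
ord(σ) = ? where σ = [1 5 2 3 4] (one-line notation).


Cycle decomposition: (2 5 4 3)
Cycle lengths: 4
Order = lcm(4) = 4

ord(σ) = 4


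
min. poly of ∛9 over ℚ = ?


∛9 satisfies x³ - 9 = 0, irreducible over ℚ (no rational root; 9 is not a perfect cube)

Minimal polynomial: x³ - 9


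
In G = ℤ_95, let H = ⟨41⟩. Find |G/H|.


|⟨41⟩| = n / gcd(41, 95) = 95 / 1 = 95
H is normal (ℤ_95 is abelian).
|G/H| = |G| / |H| = 95 / 95 = 1

|G/H| = 1


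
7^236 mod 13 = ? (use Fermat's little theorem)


Fermat's little theorem: if p is prime and gcd(a,p)=1, then a^(p-1) ≡ 1 (mod p)
p = 13 is prime, gcd(7,13) = 1
Reduce exponent: 236 mod 12 = 8
So 7^236 ≡ 7^8 (mod 13)
7^8 mod 13 = 3

7^236 ≡ 3 (mod 13)


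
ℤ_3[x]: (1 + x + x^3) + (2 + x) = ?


Add coefficients mod 3:
x^0: 1 + 2 = 0 (mod 3)
x^1: 1 + 1 = 2 (mod 3)
x^2: 0 + 0 = 0 (mod 3)
x^3: 1 + 0 = 1 (mod 3)
Result: 2x + x^3

f + g = 2x + x^3


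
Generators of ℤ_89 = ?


g generates ℤ_n iff gcd(g,n) = 1
Prime factors of 89: 89
Generators are g ∈ {1,...,88} not divisible by any of these primes.
Generators: {1, 2, 3, 4, 5, 6, 7, 8, 9, 10, 11, 12, 13, 14, 15, 16, 17, 18, 19, 20, 21, 22, 23, 24, 25, 26, 27, 28, 29, 30, 31, 32, 33, 34, 35, 36, 37, 38, 39, 40, 41, 42, 43, 44, 45, 46, 47, 48, 49, 50, 51, 52, 53, 54, 55, 56, 57, 58, 59, 60, 61, 62, 63, 64, 65, 66, 67, 68, 69, 70, 71, 72, 73, 74, 75, 76, 77, 78, 79, 80, 81, 82, 83, 84, 85, 86, 87, 88}
Number of generators = φ(89) = 88

Generators of ℤ_89 = {1, 2, 3, 4, 5, 6, 7, 8, 9, 10, 11, 12, 13, 14, 15, 16, 17, 18, 19, 20, 21, 22, 23, 24, 25, 26, 27, 28, 29, 30, 31, 32, 33, 34, 35, 36, 37, 38, 39, 40, 41, 42, 43, 44, 45, 46, 47, 48, 49, 50, 51, 52, 53, 54, 55, 56, 57, 58, 59, 60, 61, 62, 63, 64, 65, 66, 67, 68, 69, 70, 71, 72, 73, 74, 75, 76, 77, 78, 79, 80, 81, 82, 83, 84, 85, 86, 87, 88}


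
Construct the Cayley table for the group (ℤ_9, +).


Elements: {0, 1, 2, 3, 4, 5, 6, 7, 8}
Operation: addition mod 9
Entry (a, b) = (a + b) mod 9

Cayley table:
  | 0 | 1 | 2 | 3 | 4 | 5 | 6 | 7 | 8
0 | 0 | 1 | 2 | 3 | 4 | 5 | 6 | 7 | 8
1 | 1 | 2 | 3 | 4 | 5 | 6 | 7 | 8 | 0
2 | 2 | 3 | 4 | 5 | 6 | 7 | 8 | 0 | 1
3 | 3 | 4 | 5 | 6 | 7 | 8 | 0 | 1 | 2
4 | 4 | 5 | 6 | 7 | 8 | 0 | 1 | 2 | 3
5 | 5 | 6 | 7 | 8 | 0 | 1 | 2 | 3 | 4
6 | 6 | 7 | 8 | 0 | 1 | 2 | 3 | 4 | 5
7 | 7 | 8 | 0 | 1 | 2 | 3 | 4 | 5 | 6
8 | 8 | 0 | 1 | 2 | 3 | 4 | 5 | 6 | 7


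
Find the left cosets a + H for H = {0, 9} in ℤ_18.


H = {0, 9}, |H| = 2
Number of cosets = |G|/|H| = 18/2 = 9
0 + H = {0, 9}
1 + H = {1, 10}
2 + H = {2, 11}
3 + H = {3, 12}
4 + H = {4, 13}
5 + H = {5, 14}
6 + H = {6, 15}
7 + H = {7, 16}
8 + H = {8, 17}

Cosets: 0+H={0,9}; 1+H={1,10}; 2+H={2,11}; 3+H={3,12}; 4+H={4,13}; 5+H={5,14}; 6+H={6,15}; 7+H={7,16}; 8+H={8,17}


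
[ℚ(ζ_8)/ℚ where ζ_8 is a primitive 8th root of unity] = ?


[ℚ(ζ_n):ℚ] = deg Φ_n(x) = φ(n). Here φ(8) = 4

[ℚ(ζ_8)/ℚ where ζ_8 is a primitive 8th root of unity] = 4


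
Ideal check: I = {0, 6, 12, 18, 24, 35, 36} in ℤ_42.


Check ideal conditions for I = {0, 6, 12, 18, 24, 35, 36} in ℤ_42:
(1) I is an additive subgroup? No
(2) For r ∈ ℤ_42 and a ∈ I: r·a ∈ I? No  [counterexample: r=2, a=35, r·a mod 42 = 28 ∉ I]

No, I is not an ideal of ℤ_42


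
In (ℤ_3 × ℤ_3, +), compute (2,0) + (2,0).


Operation: componentwise addition mod (3, 3)
(2,0) + (2,0) = ((a₁+b₁) mod 3, (a₂+b₂) mod 3) with a = (2,0), b = (2,0)

(2,0) + (2,0) = (1,0)


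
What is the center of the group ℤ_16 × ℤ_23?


Z(G) = {g ∈ G | gx = xg for all x ∈ G}
Direct product of abelian groups is abelian, so Z(G) = G

Z(ℤ_16 × ℤ_23) = ℤ_16 × ℤ_23


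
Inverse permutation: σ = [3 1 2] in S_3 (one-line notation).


To find σ⁻¹, swap domain and range:
σ(1) = 3 → σ⁻¹(3) = 1
σ(2) = 1 → σ⁻¹(1) = 2
σ(3) = 2 → σ⁻¹(2) = 3

σ⁻¹ = [2 3 1]


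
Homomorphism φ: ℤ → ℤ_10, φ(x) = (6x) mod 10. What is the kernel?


Kernel = preimage of identity
ker(φ) = {x ∈ ℤ : 6x ≡ 0 (mod 10)}. gcd(6,10) = 2, so 6x ≡ 0 (mod 10) ⟺ x ≡ 0 (mod 10/2 = 5). Hence ker(φ) = 5ℤ

ker(φ) = 5ℤ


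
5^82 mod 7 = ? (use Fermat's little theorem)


Fermat's little theorem: if p is prime and gcd(a,p)=1, then a^(p-1) ≡ 1 (mod p)
p = 7 is prime, gcd(5,7) = 1
Reduce exponent: 82 mod 6 = 4
So 5^82 ≡ 5^4 (mod 7)
5^4 mod 7 = 2

5^82 ≡ 2 (mod 7)


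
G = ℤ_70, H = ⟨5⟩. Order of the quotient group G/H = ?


|⟨5⟩| = n / gcd(5, 70) = 70 / 5 = 14
H is normal (ℤ_70 is abelian).
|G/H| = |G| / |H| = 70 / 14 = 5

|G/H| = 5


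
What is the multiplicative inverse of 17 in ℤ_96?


Use the extended Euclidean algorithm to write 1 = 17·s + 96·t; then s mod 96 is the inverse.
Euclidean algorithm:
  17 = 0·96 + 17
  96 = 5·17 + 11
  17 = 1·11 + 6
  11 = 1·6 + 5
  6 = 1·5 + 1
  5 = 5·1 + 0
gcd(17,96) = 1
Back-substitution gives: 17·(17) + 96·(-3) = 1
So 17⁻¹ ≡ 17 ≡ 17 (mod 96)
Check: 17 × 17 = 289 ≡ 1 (mod 96) ✓

17⁻¹ ≡ 17 (mod 96)


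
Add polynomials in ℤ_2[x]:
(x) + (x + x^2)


Add coefficients mod 2:
x^0: 0 + 0 = 0 (mod 2)
x^1: 1 + 1 = 0 (mod 2)
x^2: 0 + 1 = 1 (mod 2)
Result: x^2

f + g = x^2


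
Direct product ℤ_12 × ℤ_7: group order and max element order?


|ℤ_12 × ℤ_7| = 12 × 7 = 84
Max element order = lcm(12,7) = 84
Cyclic? Yes (gcd=1)

|ℤ_12×ℤ_7| = 84, max element order = 84


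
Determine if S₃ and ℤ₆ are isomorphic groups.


Comparing S₃ and ℤ₆:
S₃ is non-abelian, ℤ₆ is abelian

No, S₃ ≇ ℤ₆


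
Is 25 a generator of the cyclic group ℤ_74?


g generates ℤ_n iff gcd(g, n) = 1
gcd(25, 74) = 1
Since gcd = 1, 25 is a generator.

Yes, 25 generates ℤ_74


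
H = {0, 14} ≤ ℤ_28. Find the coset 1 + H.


1 + H = {1 + h (mod 28) : h ∈ H}
1+0=1, 1+14=15

1 + H = {1, 15}


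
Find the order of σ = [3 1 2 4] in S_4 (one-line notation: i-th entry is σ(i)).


Cycle decomposition: (1 3 2)
Cycle lengths: 3
Order = lcm(3) = 3

ord(σ) = 3


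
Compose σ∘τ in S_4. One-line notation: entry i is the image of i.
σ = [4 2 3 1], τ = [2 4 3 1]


σ∘τ: apply τ first, then σ
1 →τ 2 →σ 2
2 →τ 4 →σ 1
3 →τ 3 →σ 3
4 →τ 1 →σ 4

σ∘τ = [2 1 3 4]


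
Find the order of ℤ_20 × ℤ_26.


|A × B| = |A| · |B|
|ℤ_20 × ℤ_26| = 20 × 26 = 520

|ℤ_20 × ℤ_26| = 520


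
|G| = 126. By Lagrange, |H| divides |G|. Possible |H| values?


Lagrange's theorem: |H| divides |G|
|G| = 126
Divisors of 126: 1, 2, 3, 6, 7, 9, 14, 18, 21, 42, 63, 126

Possible subgroup orders: {1, 2, 3, 6, 7, 9, 14, 18, 21, 42, 63, 126}


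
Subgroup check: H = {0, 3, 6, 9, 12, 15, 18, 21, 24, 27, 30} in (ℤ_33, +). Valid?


Subgroup test for H = {0, 3, 6, 9, 12, 15, 18, 21, 24, 27, 30} in (ℤ_33, +):
(1) 0 ∈ H? Yes
(2) Closure: for all a,b ∈ H, (a+b) mod 33 ∈ H? Yes
(3) Inverses: for all a ∈ H, -a mod 33 ∈ H? Yes

Yes, H is a subgroup of ℤ_33


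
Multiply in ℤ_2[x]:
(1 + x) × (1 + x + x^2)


Expand and collect like terms; reduce coefficients mod 2:
x^0: 1·1 = 1 ≡ 1 (mod 2)
x^1: 1·1 + 1·1 = 2 ≡ 0 (mod 2)
x^2: 1·1 + 1·1 = 2 ≡ 0 (mod 2)
x^3: 1·1 = 1 ≡ 1 (mod 2)
Result: 1 + x^3

f · g = 1 + x^3


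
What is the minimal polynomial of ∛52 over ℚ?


∛52 satisfies x³ - 52 = 0, irreducible over ℚ (no rational root; 52 is not a perfect cube)

Minimal polynomial: x³ - 52


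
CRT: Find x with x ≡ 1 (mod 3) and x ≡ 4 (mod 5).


m₁ = 3, m₂ = 5, gcd = 1, so CRT applies. M = m₁·m₂ = 15
Let M₁ = M/m₁ = 5, M₂ = M/m₂ = 3
Find y₁ ≡ M₁⁻¹ (mod m₁): 5⁻¹ ≡ 2 (mod 3)
Find y₂ ≡ M₂⁻¹ (mod m₂): 3⁻¹ ≡ 2 (mod 5)
x = a₁·M₁·y₁ + a₂·M₂·y₂ = 1·5·2 + 4·3·2 = 34
Reduce mod 15: x ≡ 4
Check: 4 mod 3 = 1 ✓, 4 mod 5 = 4 ✓

x ≡ 4 (mod 15)


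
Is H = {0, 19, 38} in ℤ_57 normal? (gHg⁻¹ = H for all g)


H = {0, 19, 38} in ℤ_57
ℤ_57 is abelian; every subgroup of an abelian group is normal

Yes, normal subgroup


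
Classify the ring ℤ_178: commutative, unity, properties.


ℤ_178 is a commutative ring with unity 1; 178 = 2×89 is composite, so 2·89 ≡ 0 gives zero divisors (not an integral domain)
Commutative: Yes
Integral domain: No
Has unity: Yes

ℤ_178: Commutative=Yes, Unity=Yes


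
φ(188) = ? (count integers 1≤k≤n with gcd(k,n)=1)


Factor n: 188 = 2^2 × 47
φ(n) = n · ∏(1 - 1/p) over distinct primes p | n
φ(188) = 188 · (1 - 1/2) · (1 - 1/47) = 92

φ(188) = 92


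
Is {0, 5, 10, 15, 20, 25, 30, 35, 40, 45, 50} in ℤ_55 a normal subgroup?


H = {0, 5, 10, 15, 20, 25, 30, 35, 40, 45, 50} in ℤ_55
ℤ_55 is abelian; every subgroup of an abelian group is normal

Yes, normal subgroup


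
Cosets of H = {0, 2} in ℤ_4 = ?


H = {0, 2}, |H| = 2
Number of cosets = |G|/|H| = 4/2 = 2
0 + H = {0, 2}
1 + H = {1, 3}

Cosets: 0+H={0,2}; 1+H={1,3}


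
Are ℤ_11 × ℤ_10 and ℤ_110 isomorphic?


Comparing ℤ_11 × ℤ_10 and ℤ_110:
gcd(11,10) = 1, so ℤ_11 × ℤ_10 ≅ ℤ_110 (CRT)

Yes, ℤ_11 × ℤ_10 ≅ ℤ_110


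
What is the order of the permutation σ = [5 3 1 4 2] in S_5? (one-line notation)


Cycle decomposition: (1 5 2 3)
Cycle lengths: 4
Order = lcm(4) = 4

ord(σ) = 4


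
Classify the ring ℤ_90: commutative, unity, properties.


ℤ_90 is a commutative ring with unity 1; 90 = 2×45 is composite, so 2·45 ≡ 0 gives zero divisors (not an integral domain)
Commutative: Yes
Integral domain: No
Has unity: Yes

ℤ_90: Commutative=Yes, Unity=Yes


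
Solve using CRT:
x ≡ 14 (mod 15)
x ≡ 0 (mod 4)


m₁ = 15, m₂ = 4, gcd = 1, so CRT applies. M = m₁·m₂ = 60
Let M₁ = M/m₁ = 4, M₂ = M/m₂ = 15
Find y₁ ≡ M₁⁻¹ (mod m₁): 4⁻¹ ≡ 4 (mod 15)
Find y₂ ≡ M₂⁻¹ (mod m₂): 15⁻¹ ≡ 3 (mod 4)
x = a₁·M₁·y₁ + a₂·M₂·y₂ = 14·4·4 + 0·15·3 = 224
Reduce mod 60: x ≡ 44
Check: 44 mod 15 = 14 ✓, 44 mod 4 = 0 ✓

x ≡ 44 (mod 60)


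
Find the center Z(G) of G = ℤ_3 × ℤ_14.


Z(G) = {g ∈ G | gx = xg for all x ∈ G}
Direct product of abelian groups is abelian, so Z(G) = G

Z(ℤ_3 × ℤ_14) = ℤ_3 × ℤ_14


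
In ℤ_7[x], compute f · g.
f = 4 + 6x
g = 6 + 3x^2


Expand and collect like terms; reduce coefficients mod 7:
x^0: 4·6 = 24 ≡ 3 (mod 7)
x^1: 4·0 + 6·6 = 36 ≡ 1 (mod 7)
x^2: 4·3 + 6·0 = 12 ≡ 5 (mod 7)
x^3: 6·3 = 18 ≡ 4 (mod 7)
Result: 3 + x + 5x^2 + 4x^3

f · g = 3 + x + 5x^2 + 4x^3


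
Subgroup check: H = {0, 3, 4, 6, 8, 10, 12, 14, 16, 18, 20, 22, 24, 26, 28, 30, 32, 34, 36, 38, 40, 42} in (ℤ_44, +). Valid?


Subgroup test for H = {0, 3, 4, 6, 8, 10, 12, 14, 16, 18, 20, 22, 24, 26, 28, 30, 32, 34, 36, 38, 40, 42} in (ℤ_44, +):
(1) 0 ∈ H? Yes
(2) Closure: for all a,b ∈ H, (a+b) mod 44 ∈ H? No  [counterexample: 3 + 4 = 7 ∉ H]
(3) Inverses: for all a ∈ H, -a mod 44 ∈ H? No

No, H is not a subgroup of ℤ_44


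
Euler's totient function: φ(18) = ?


φ(n) = count of k ∈ {1,...,n} with gcd(k,n)=1
Coprimes to 18: {1, 5, 7, 11, 13, 17}
Count: 6

φ(18) = 6


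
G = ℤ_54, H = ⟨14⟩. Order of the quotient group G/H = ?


|⟨14⟩| = n / gcd(14, 54) = 54 / 2 = 27
H is normal (ℤ_54 is abelian).
|G/H| = |G| / |H| = 54 / 27 = 2

|G/H| = 2


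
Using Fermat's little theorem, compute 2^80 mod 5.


Fermat's little theorem: if p is prime and gcd(a,p)=1, then a^(p-1) ≡ 1 (mod p)
p = 5 is prime, gcd(2,5) = 1
Reduce exponent: 80 mod 4 = 0
So 2^80 ≡ 2^0 (mod 5)
2^0 = 1

2^80 ≡ 1 (mod 5)


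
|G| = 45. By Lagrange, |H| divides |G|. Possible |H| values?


Lagrange's theorem: |H| divides |G|
|G| = 45
Divisors of 45: 1, 3, 5, 9, 15, 45

Possible subgroup orders: {1, 3, 5, 9, 15, 45}


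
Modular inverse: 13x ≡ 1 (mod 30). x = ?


Use the extended Euclidean algorithm to write 1 = 13·s + 30·t; then s mod 30 is the inverse.
Euclidean algorithm:
  13 = 0·30 + 13
  30 = 2·13 + 4
  13 = 3·4 + 1
  4 = 4·1 + 0
gcd(13,30) = 1
Back-substitution gives: 13·(7) + 30·(-3) = 1
So 13⁻¹ ≡ 7 ≡ 7 (mod 30)
Check: 13 × 7 = 91 ≡ 1 (mod 30) ✓

13⁻¹ ≡ 7 (mod 30)


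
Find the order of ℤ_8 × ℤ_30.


|A × B| = |A| · |B|
|ℤ_8 × ℤ_30| = 8 × 30 = 240

|ℤ_8 × ℤ_30| = 240


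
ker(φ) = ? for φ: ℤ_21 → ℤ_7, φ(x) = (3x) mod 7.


Kernel = preimage of identity
ker(φ) = {x ∈ ℤ_21 : 3x ≡ 0 (mod 7)}. Since 7 | 21, φ is well-defined. The kernel is the cyclic subgroup ⟨7⟩ of ℤ_21 (order 3), i.e. {0, 7, 14}

ker(φ) = {0, 7, 14}


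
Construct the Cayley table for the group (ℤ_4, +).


Elements: {0, 1, 2, 3}
Operation: addition mod 4
Entry (a, b) = (a + b) mod 4

Cayley table:
  | 0 | 1 | 2 | 3
0 | 0 | 1 | 2 | 3
1 | 1 | 2 | 3 | 0
2 | 2 | 3 | 0 | 1
3 | 3 | 0 | 1 | 2


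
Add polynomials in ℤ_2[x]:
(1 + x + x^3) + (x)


Add coefficients mod 2:
x^0: 1 + 0 = 1 (mod 2)
x^1: 1 + 1 = 0 (mod 2)
x^2: 0 + 0 = 0 (mod 2)
x^3: 1 + 0 = 1 (mod 2)
Result: 1 + x^3

f + g = 1 + x^3


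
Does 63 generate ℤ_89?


g generates ℤ_n iff gcd(g, n) = 1
gcd(63, 89) = 1
Since gcd = 1, 63 is a generator.

Yes, 63 generates ℤ_89


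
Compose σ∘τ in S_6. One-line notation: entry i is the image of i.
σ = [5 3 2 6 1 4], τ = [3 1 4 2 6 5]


σ∘τ: apply τ first, then σ
1 →τ 3 →σ 2
2 →τ 1 →σ 5
3 →τ 4 →σ 6
4 →τ 2 →σ 3
5 →τ 6 →σ 4
6 →τ 5 →σ 1

σ∘τ = [2 5 6 3 4 1]


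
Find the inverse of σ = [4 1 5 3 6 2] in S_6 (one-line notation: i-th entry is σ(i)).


To find σ⁻¹, swap domain and range:
σ(1) = 4 → σ⁻¹(4) = 1
σ(2) = 1 → σ⁻¹(1) = 2
σ(3) = 5 → σ⁻¹(5) = 3
σ(4) = 3 → σ⁻¹(3) = 4
σ(5) = 6 → σ⁻¹(6) = 5
σ(6) = 2 → σ⁻¹(2) = 6

σ⁻¹ = [2 6 4 1 3 5]


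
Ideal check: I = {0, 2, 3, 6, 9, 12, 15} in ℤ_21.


Check ideal conditions for I = {0, 2, 3, 6, 9, 12, 15} in ℤ_21:
(1) I is an additive subgroup? No
(2) For r ∈ ℤ_21 and a ∈ I: r·a ∈ I? No  [counterexample: r=2, a=2, r·a mod 21 = 4 ∉ I]

No, I is not an ideal of ℤ_21


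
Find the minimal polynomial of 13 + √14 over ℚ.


Let α = 13 + √14. Then α - 13 = √14, so (α - 13)² = 14, giving α² - 26α + 155 = 0. Degree 2 and α ∉ ℚ, so this is the minimal polynomial.

Minimal polynomial: x² - 26x + 155


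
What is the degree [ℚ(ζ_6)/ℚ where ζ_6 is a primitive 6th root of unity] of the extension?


[ℚ(ζ_n):ℚ] = deg Φ_n(x) = φ(n). Here φ(6) = 2

[ℚ(ζ_6)/ℚ where ζ_6 is a primitive 6th root of unity] = 2


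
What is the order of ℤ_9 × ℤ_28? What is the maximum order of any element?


|ℤ_9 × ℤ_28| = 9 × 28 = 252
Max element order = lcm(9,28) = 252
Cyclic? Yes (gcd=1)

|ℤ_9×ℤ_28| = 252, max element order = 252


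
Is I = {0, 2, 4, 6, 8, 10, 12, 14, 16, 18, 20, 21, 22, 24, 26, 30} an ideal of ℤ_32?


Check ideal conditions for I = {0, 2, 4, 6, 8, 10, 12, 14, 16, 18, 20, 21, 22, 24, 26, 30} in ℤ_32:
(1) I is an additive subgroup? No
(2) For r ∈ ℤ_32 and a ∈ I: r·a ∈ I? No  [counterexample: r=2, a=14, r·a mod 32 = 28 ∉ I]

No, I is not an ideal of ℤ_32


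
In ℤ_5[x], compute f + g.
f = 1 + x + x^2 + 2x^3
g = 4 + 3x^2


Add coefficients mod 5:
x^0: 1 + 4 = 0 (mod 5)
x^1: 1 + 0 = 1 (mod 5)
x^2: 1 + 3 = 4 (mod 5)
x^3: 2 + 0 = 2 (mod 5)
Result: x + 4x^2 + 2x^3

f + g = x + 4x^2 + 2x^3


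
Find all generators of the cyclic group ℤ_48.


g generates ℤ_n iff gcd(g,n) = 1
Prime factors of 48: 2, 3
Generators are g ∈ {1,...,47} not divisible by any of these primes.
Generators: {1, 5, 7, 11, 13, 17, 19, 23, 25, 29, 31, 35, 37, 41, 43, 47}
Number of generators = φ(48) = 16

Generators of ℤ_48 = {1, 5, 7, 11, 13, 17, 19, 23, 25, 29, 31, 35, 37, 41, 43, 47}


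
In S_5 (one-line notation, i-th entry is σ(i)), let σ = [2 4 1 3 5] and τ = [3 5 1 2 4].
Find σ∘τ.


σ∘τ: apply τ first, then σ
1 →τ 3 →σ 1
2 →τ 5 →σ 5
3 →τ 1 →σ 2
4 →τ 2 →σ 4
5 →τ 4 →σ 3

σ∘τ = [1 5 2 4 3]


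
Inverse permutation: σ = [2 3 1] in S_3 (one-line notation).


To find σ⁻¹, swap domain and range:
σ(1) = 2 → σ⁻¹(2) = 1
σ(2) = 3 → σ⁻¹(3) = 2
σ(3) = 1 → σ⁻¹(1) = 3

σ⁻¹ = [3 1 2]


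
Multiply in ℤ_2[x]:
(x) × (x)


Expand and collect like terms; reduce coefficients mod 2:
x^0: 0·0 = 0 ≡ 0 (mod 2)
x^1: 0·1 + 1·0 = 0 ≡ 0 (mod 2)
x^2: 1·1 = 1 ≡ 1 (mod 2)
Result: x^2

f · g = x^2


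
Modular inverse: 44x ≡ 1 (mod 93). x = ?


Use the extended Euclidean algorithm to write 1 = 44·s + 93·t; then s mod 93 is the inverse.
Euclidean algorithm:
  44 = 0·93 + 44
  93 = 2·44 + 5
  44 = 8·5 + 4
  5 = 1·4 + 1
  4 = 4·1 + 0
gcd(44,93) = 1
Back-substitution gives: 44·(-19) + 93·(9) = 1
So 44⁻¹ ≡ -19 ≡ 74 (mod 93)
Check: 44 × 74 = 3256 ≡ 1 (mod 93) ✓

44⁻¹ ≡ 74 (mod 93)


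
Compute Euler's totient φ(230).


Factor n: 230 = 2 × 5 × 23
φ(n) = n · ∏(1 - 1/p) over distinct primes p | n
φ(230) = 230 · (1 - 1/2) · (1 - 1/5) · (1 - 1/23) = 88

φ(230) = 88


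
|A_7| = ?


|A_n| = n!/2 (even permutations)
|A_7| = 7!/2 = 5040/2 = 2520

|A_7| = 2520


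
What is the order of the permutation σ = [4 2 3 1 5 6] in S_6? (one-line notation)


Cycle decomposition: (1 4)
Cycle lengths: 2
Order = lcm(2) = 2

ord(σ) = 2


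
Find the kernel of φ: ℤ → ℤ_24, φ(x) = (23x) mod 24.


Kernel = preimage of identity
ker(φ) = {x ∈ ℤ : 23x ≡ 0 (mod 24)}. gcd(23,24) = 1, so 23x ≡ 0 (mod 24) ⟺ x ≡ 0 (mod 24/1 = 24). Hence ker(φ) = 24ℤ

ker(φ) = 24ℤ


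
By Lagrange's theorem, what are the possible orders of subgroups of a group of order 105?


Lagrange's theorem: |H| divides |G|
|G| = 105
Divisors of 105: 1, 3, 5, 7, 15, 21, 35, 105

Possible subgroup orders: {1, 3, 5, 7, 15, 21, 35, 105}


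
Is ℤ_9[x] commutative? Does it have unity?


ℤ_9 has zero divisors (3·3 ≡ 0), and these lift to constant zero divisors in ℤ_9[x]; so not an integral domain
Commutative: Yes
Integral domain: No
Has unity: Yes

ℤ_9[x]: Commutative=Yes, Unity=Yes


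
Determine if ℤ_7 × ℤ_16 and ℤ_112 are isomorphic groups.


Comparing ℤ_7 × ℤ_16 and ℤ_112:
gcd(7,16) = 1, so ℤ_7 × ℤ_16 ≅ ℤ_112 (CRT)

Yes, ℤ_7 × ℤ_16 ≅ ℤ_112


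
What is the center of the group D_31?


Z(G) = {g ∈ G | gx = xg for all x ∈ G}
For odd n, Z(D_n) = {e}: no nontrivial rotation commutes with all reflections

Z(D_31) = {e}


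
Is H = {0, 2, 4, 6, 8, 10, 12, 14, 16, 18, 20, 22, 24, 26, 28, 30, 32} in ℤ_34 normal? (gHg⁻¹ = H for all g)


H = {0, 2, 4, 6, 8, 10, 12, 14, 16, 18, 20, 22, 24, 26, 28, 30, 32} in ℤ_34
ℤ_34 is abelian; every subgroup of an abelian group is normal

Yes, normal subgroup


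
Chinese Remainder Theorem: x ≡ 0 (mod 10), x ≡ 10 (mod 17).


m₁ = 10, m₂ = 17, gcd = 1, so CRT applies. M = m₁·m₂ = 170
Let M₁ = M/m₁ = 17, M₂ = M/m₂ = 10
Find y₁ ≡ M₁⁻¹ (mod m₁): 17⁻¹ ≡ 3 (mod 10)
Find y₂ ≡ M₂⁻¹ (mod m₂): 10⁻¹ ≡ 12 (mod 17)
x = a₁·M₁·y₁ + a₂·M₂·y₂ = 0·17·3 + 10·10·12 = 1200
Reduce mod 170: x ≡ 10
Check: 10 mod 10 = 0 ✓, 10 mod 17 = 10 ✓

x ≡ 10 (mod 170)


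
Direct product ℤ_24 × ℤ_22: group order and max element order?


|ℤ_24 × ℤ_22| = 24 × 22 = 528
Max element order = lcm(24,22) = 264
Cyclic? No (gcd=2)

|ℤ_24×ℤ_22| = 528, max element order = 264


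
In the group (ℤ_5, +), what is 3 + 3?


Operation: addition mod 5
3 + 3 = (a + b) mod 5 with a = 3, b = 3

3 + 3 = 1


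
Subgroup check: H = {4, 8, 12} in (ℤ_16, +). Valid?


Subgroup test for H = {4, 8, 12} in (ℤ_16, +):
(1) 0 ∈ H? No
(2) Closure: for all a,b ∈ H, (a+b) mod 16 ∈ H? No  [counterexample: 4 + 12 = 0 ∉ H]
(3) Inverses: for all a ∈ H, -a mod 16 ∈ H? Yes

No, H is not a subgroup of ℤ_16


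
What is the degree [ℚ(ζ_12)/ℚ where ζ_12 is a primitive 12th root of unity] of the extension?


[ℚ(ζ_n):ℚ] = deg Φ_n(x) = φ(n). Here φ(12) = 4

[ℚ(ζ_12)/ℚ where ζ_12 is a primitive 12th root of unity] = 4


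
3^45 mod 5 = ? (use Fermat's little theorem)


Fermat's little theorem: if p is prime and gcd(a,p)=1, then a^(p-1) ≡ 1 (mod p)
p = 5 is prime, gcd(3,5) = 1
Reduce exponent: 45 mod 4 = 1
So 3^45 ≡ 3^1 (mod 5)
3^1 mod 5 = 3

3^45 ≡ 3 (mod 5)


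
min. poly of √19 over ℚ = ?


√19 satisfies x² - 19 = 0, irreducible over ℚ since 19 is squarefree

Minimal polynomial: x² - 19


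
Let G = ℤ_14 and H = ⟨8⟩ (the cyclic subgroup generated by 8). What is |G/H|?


|⟨8⟩| = n / gcd(8, 14) = 14 / 2 = 7
H is normal (ℤ_14 is abelian).
|G/H| = |G| / |H| = 14 / 7 = 2

|G/H| = 2


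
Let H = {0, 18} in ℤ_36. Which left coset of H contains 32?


32 + H = {32 + h (mod 36) : h ∈ H}
32+0=32, 32+18=14
32 + H = {14, 32} = 14 + H

32 + H = {14, 32}


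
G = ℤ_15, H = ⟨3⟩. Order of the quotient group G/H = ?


|⟨3⟩| = n / gcd(3, 15) = 15 / 3 = 5
H is normal (ℤ_15 is abelian).
|G/H| = |G| / |H| = 15 / 5 = 3

|G/H| = 3


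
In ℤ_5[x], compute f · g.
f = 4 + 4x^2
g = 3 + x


Expand and collect like terms; reduce coefficients mod 5:
x^0: 4·3 = 12 ≡ 2 (mod 5)
x^1: 4·1 + 0·3 = 4 ≡ 4 (mod 5)
x^2: 0·1 + 4·3 = 12 ≡ 2 (mod 5)
x^3: 4·1 = 4 ≡ 4 (mod 5)
Result: 2 + 4x + 2x^2 + 4x^3

f · g = 2 + 4x + 2x^2 + 4x^3


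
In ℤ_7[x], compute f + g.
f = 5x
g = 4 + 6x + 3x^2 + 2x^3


Add coefficients mod 7:
x^0: 0 + 4 = 4 (mod 7)
x^1: 5 + 6 = 4 (mod 7)
x^2: 0 + 3 = 3 (mod 7)
x^3: 0 + 2 = 2 (mod 7)
Result: 4 + 4x + 3x^2 + 2x^3

f + g = 4 + 4x + 3x^2 + 2x^3


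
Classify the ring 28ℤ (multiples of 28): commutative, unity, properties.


28ℤ is a commutative ring under +,× but has no multiplicative identity (1 ∉ 28ℤ); it has no zero divisors, but without unity it is not an integral domain
Commutative: Yes
Integral domain: No
Has unity: No

28ℤ (multiples of 28): Commutative=Yes, Unity=No


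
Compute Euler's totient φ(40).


Factor n: 40 = 2^3 × 5
φ(n) = n · ∏(1 - 1/p) over distinct primes p | n
φ(40) = 40 · (1 - 1/2) · (1 - 1/5) = 16

φ(40) = 16


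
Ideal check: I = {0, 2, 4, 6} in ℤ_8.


Check ideal conditions for I = {0, 2, 4, 6} in ℤ_8:
(1) I is an additive subgroup? Yes
(2) For r ∈ ℤ_8 and a ∈ I: r·a ∈ I? Yes

Yes, I is an ideal of ℤ_8


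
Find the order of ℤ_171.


ℤ_n has n elements.

|ℤ_171| = 171


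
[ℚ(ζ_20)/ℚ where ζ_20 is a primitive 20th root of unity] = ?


[ℚ(ζ_n):ℚ] = deg Φ_n(x) = φ(n). Here φ(20) = 8

[ℚ(ζ_20)/ℚ where ζ_20 is a primitive 20th root of unity] = 8


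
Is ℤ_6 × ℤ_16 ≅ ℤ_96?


Comparing ℤ_6 × ℤ_16 and ℤ_96:
gcd(6,16) = 2 ≠ 1. Max element order in ℤ_6×ℤ_16 is lcm(6,16) = 48 < 96, so it has no element of order 96

No, ℤ_6 × ℤ_16 ≇ ℤ_96


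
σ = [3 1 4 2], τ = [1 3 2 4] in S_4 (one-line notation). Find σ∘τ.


σ∘τ: apply τ first, then σ
1 →τ 1 →σ 3
2 →τ 3 →σ 4
3 →τ 2 →σ 1
4 →τ 4 →σ 2

σ∘τ = [3 4 1 2]


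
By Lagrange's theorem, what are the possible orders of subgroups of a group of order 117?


Lagrange's theorem: |H| divides |G|
|G| = 117
Divisors of 117: 1, 3, 9, 13, 39, 117

Possible subgroup orders: {1, 3, 9, 13, 39, 117}


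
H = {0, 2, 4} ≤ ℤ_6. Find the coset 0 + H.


0 + H = {0 + h (mod 6) : h ∈ H}
0+0=0, 0+2=2, 0+4=4

0 + H = {0, 2, 4}


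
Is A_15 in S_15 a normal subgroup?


H = A_15 in S_15
A_15 has index 2 in S_15, and every subgroup of index 2 is normal

Yes, normal subgroup


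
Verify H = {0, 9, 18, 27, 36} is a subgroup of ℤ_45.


Subgroup test for H = {0, 9, 18, 27, 36} in (ℤ_45, +):
(1) 0 ∈ H? Yes
(2) Closure: for all a,b ∈ H, (a+b) mod 45 ∈ H? Yes
(3) Inverses: for all a ∈ H, -a mod 45 ∈ H? Yes

Yes, H is a subgroup of ℤ_45


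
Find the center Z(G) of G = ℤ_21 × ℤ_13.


Z(G) = {g ∈ G | gx = xg for all x ∈ G}
Direct product of abelian groups is abelian, so Z(G) = G

Z(ℤ_21 × ℤ_13) = ℤ_21 × ℤ_13


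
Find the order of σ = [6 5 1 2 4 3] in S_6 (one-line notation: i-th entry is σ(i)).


Cycle decomposition: (1 6 3) (2 5 4)
Cycle lengths: 3, 3
Order = lcm(3, 3) = 3

ord(σ) = 3


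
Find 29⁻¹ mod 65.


Use the extended Euclidean algorithm to write 1 = 29·s + 65·t; then s mod 65 is the inverse.
Euclidean algorithm:
  29 = 0·65 + 29
  65 = 2·29 + 7
  29 = 4·7 + 1
  7 = 7·1 + 0
gcd(29,65) = 1
Back-substitution gives: 29·(9) + 65·(-4) = 1
So 29⁻¹ ≡ 9 ≡ 9 (mod 65)
Check: 29 × 9 = 261 ≡ 1 (mod 65) ✓

29⁻¹ ≡ 9 (mod 65)


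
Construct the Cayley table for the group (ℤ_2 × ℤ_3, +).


Elements: {(0,0), (0,1), (0,2), (1,0), (1,1), (1,2)}
Operation: componentwise addition mod (2, 3)
Entry (a, b) = ((a₁+b₁) mod 2, (a₂+b₂) mod 3)

Cayley table:
      | (0,0) | (0,1) | (0,2) | (1,0) | (1,1) | (1,2)
(0,0) | (0,0) | (0,1) | (0,2) | (1,0) | (1,1) | (1,2)
(0,1) | (0,1) | (0,2) | (0,0) | (1,1) | (1,2) | (1,0)
(0,2) | (0,2) | (0,0) | (0,1) | (1,2) | (1,0) | (1,1)
(1,0) | (1,0) | (1,1) | (1,2) | (0,0) | (0,1) | (0,2)
(1,1) | (1,1) | (1,2) | (1,0) | (0,1) | (0,2) | (0,0)
(1,2) | (1,2) | (1,0) | (1,1) | (0,2) | (0,0) | (0,1)


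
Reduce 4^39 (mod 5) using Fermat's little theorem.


Fermat's little theorem: if p is prime and gcd(a,p)=1, then a^(p-1) ≡ 1 (mod p)
p = 5 is prime, gcd(4,5) = 1
Reduce exponent: 39 mod 4 = 3
So 4^39 ≡ 4^3 (mod 5)
4^3 mod 5 = 4

4^39 ≡ 4 (mod 5)


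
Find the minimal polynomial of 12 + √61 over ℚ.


Let α = 12 + √61. Then α - 12 = √61, so (α - 12)² = 61, giving α² - 24α + 83 = 0. Degree 2 and α ∉ ℚ, so this is the minimal polynomial.

Minimal polynomial: x² - 24x + 83


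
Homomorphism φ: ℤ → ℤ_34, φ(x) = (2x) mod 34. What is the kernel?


Kernel = preimage of identity
ker(φ) = {x ∈ ℤ : 2x ≡ 0 (mod 34)}. gcd(2,34) = 2, so 2x ≡ 0 (mod 34) ⟺ x ≡ 0 (mod 34/2 = 17). Hence ker(φ) = 17ℤ

ker(φ) = 17ℤ


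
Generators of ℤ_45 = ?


g generates ℤ_n iff gcd(g,n) = 1
Prime factors of 45: 3, 5
Generators are g ∈ {1,...,44} not divisible by any of these primes.
Generators: {1, 2, 4, 7, 8, 11, 13, 14, 16, 17, 19, 22, 23, 26, 28, 29, 31, 32, 34, 37, 38, 41, 43, 44}
Number of generators = φ(45) = 24

Generators of ℤ_45 = {1, 2, 4, 7, 8, 11, 13, 14, 16, 17, 19, 22, 23, 26, 28, 29, 31, 32, 34, 37, 38, 41, 43, 44}


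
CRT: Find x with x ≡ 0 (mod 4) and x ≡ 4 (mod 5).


m₁ = 4, m₂ = 5, gcd = 1, so CRT applies. M = m₁·m₂ = 20
Let M₁ = M/m₁ = 5, M₂ = M/m₂ = 4
Find y₁ ≡ M₁⁻¹ (mod m₁): 5⁻¹ ≡ 1 (mod 4)
Find y₂ ≡ M₂⁻¹ (mod m₂): 4⁻¹ ≡ 4 (mod 5)
x = a₁·M₁·y₁ + a₂·M₂·y₂ = 0·5·1 + 4·4·4 = 64
Reduce mod 20: x ≡ 4
Check: 4 mod 4 = 0 ✓, 4 mod 5 = 4 ✓

x ≡ 4 (mod 20)


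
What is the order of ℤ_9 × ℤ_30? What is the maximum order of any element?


|ℤ_9 × ℤ_30| = 9 × 30 = 270
Max element order = lcm(9,30) = 90
Cyclic? No (gcd=3)

|ℤ_9×ℤ_30| = 270, max element order = 90


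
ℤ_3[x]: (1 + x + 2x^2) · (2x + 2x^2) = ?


Expand and collect like terms; reduce coefficients mod 3:
x^0: 1·0 = 0 ≡ 0 (mod 3)
x^1: 1·2 + 1·0 = 2 ≡ 2 (mod 3)
x^2: 1·2 + 1·2 + 2·0 = 4 ≡ 1 (mod 3)
x^3: 1·2 + 2·2 = 6 ≡ 0 (mod 3)
x^4: 2·2 = 4 ≡ 1 (mod 3)
Result: 2x + x^2 + x^4

f · g = 2x + x^2 + x^4


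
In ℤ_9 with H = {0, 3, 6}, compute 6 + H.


6 + H = {6 + h (mod 9) : h ∈ H}
6+0=6, 6+3=0, 6+6=3
6 + H = {0, 3, 6} = 0 + H

6 + H = {0, 3, 6}


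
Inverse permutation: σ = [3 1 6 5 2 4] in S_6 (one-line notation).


To find σ⁻¹, swap domain and range:
σ(1) = 3 → σ⁻¹(3) = 1
σ(2) = 1 → σ⁻¹(1) = 2
σ(3) = 6 → σ⁻¹(6) = 3
σ(4) = 5 → σ⁻¹(5) = 4
σ(5) = 2 → σ⁻¹(2) = 5
σ(6) = 4 → σ⁻¹(4) = 6

σ⁻¹ = [2 5 1 6 4 3]


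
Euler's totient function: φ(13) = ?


φ(n) = count of k ∈ {1,...,n} with gcd(k,n)=1
Coprimes to 13: {1, 2, 3, 4, 5, 6, 7, 8, 9, 10, 11, 12}
Count: 12

φ(13) = 12


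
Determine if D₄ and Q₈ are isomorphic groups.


Comparing D₄ and Q₈:
D₄ has 5 elements of order 2; Q₈ has only 1

No, D₄ ≇ Q₈


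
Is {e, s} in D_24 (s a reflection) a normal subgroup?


H = {e, s} in D_24 (s a reflection)
r·s·r⁻¹ = sr⁻² ≠ s for n ≥ 3, so {e, s} is not closed under conjugation

No, not a normal subgroup


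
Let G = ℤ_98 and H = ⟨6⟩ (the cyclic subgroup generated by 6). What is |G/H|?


|⟨6⟩| = n / gcd(6, 98) = 98 / 2 = 49
H is normal (ℤ_98 is abelian).
|G/H| = |G| / |H| = 98 / 49 = 2

|G/H| = 2


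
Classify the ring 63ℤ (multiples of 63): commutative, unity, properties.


63ℤ is a commutative ring under +,× but has no multiplicative identity (1 ∉ 63ℤ); it has no zero divisors, but without unity it is not an integral domain
Commutative: Yes
Integral domain: No
Has unity: No

63ℤ (multiples of 63): Commutative=Yes, Unity=No


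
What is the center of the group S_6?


Z(G) = {g ∈ G | gx = xg for all x ∈ G}
S_n is non-abelian for n ≥ 3; Z(S_6) is trivial

Z(S_6) = {e}


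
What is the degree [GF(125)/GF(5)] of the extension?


GF(125) = GF(5^3), so the extension degree is 3

[GF(125)/GF(5)] = 3


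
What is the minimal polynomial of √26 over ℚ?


√26 satisfies x² - 26 = 0, irreducible over ℚ since 26 is squarefree

Minimal polynomial: x² - 26


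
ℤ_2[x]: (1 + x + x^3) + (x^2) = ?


Add coefficients mod 2:
x^0: 1 + 0 = 1 (mod 2)
x^1: 1 + 0 = 1 (mod 2)
x^2: 0 + 1 = 1 (mod 2)
x^3: 1 + 0 = 1 (mod 2)
Result: 1 + x + x^2 + x^3

f + g = 1 + x + x^2 + x^3


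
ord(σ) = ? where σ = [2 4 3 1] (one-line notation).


Cycle decomposition: (1 2 4)
Cycle lengths: 3
Order = lcm(3) = 3

ord(σ) = 3


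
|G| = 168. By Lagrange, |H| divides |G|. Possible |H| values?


Lagrange's theorem: |H| divides |G|
|G| = 168
Divisors of 168: 1, 2, 3, 4, 6, 7, 8, 12, 14, 21, 24, 28, 42, 56, 84, 168

Possible subgroup orders: {1, 2, 3, 4, 6, 7, 8, 12, 14, 21, 24, 28, 42, 56, 84, 168}


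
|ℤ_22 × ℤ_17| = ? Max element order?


|ℤ_22 × ℤ_17| = 22 × 17 = 374
Max element order = lcm(22,17) = 374
Cyclic? Yes (gcd=1)

|ℤ_22×ℤ_17| = 374, max element order = 374
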